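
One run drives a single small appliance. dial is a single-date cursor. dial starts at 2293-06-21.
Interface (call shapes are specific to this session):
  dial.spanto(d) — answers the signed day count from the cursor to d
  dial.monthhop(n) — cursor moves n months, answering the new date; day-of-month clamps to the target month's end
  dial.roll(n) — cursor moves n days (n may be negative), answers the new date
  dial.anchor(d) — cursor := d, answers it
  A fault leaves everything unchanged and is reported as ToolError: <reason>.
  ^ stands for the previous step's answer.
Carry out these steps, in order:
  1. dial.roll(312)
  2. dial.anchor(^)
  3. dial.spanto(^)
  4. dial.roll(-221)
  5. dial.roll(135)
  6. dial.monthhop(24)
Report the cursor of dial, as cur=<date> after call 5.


Act: dial.roll[n='312']
Obs: 2294-04-29
Act: dial.anchor[d='^']
Obs: 2294-04-29
Act: dial.spanto[d='^']
Obs: 0
Act: dial.roll[n='-221']
Obs: 2293-09-20
Act: dial.roll[n='135']
Obs: 2294-02-02
Act: dial.monthhop[n='24']
Obs: 2296-02-02

Answer: cur=2294-02-02


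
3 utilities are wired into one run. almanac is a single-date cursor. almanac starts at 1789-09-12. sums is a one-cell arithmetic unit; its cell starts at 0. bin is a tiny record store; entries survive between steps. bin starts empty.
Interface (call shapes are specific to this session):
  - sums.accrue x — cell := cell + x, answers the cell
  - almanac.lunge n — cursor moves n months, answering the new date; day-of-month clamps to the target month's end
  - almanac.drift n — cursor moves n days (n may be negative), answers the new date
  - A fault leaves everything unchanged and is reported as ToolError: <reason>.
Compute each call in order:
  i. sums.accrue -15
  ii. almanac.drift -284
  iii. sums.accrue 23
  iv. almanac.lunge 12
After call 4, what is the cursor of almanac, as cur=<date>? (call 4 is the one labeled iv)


>> sums.accrue(x→-15)
<< -15
>> almanac.drift(n→-284)
<< 1788-12-02
>> sums.accrue(x→23)
<< 8
>> almanac.lunge(n→12)
<< 1789-12-02

Answer: cur=1789-12-02


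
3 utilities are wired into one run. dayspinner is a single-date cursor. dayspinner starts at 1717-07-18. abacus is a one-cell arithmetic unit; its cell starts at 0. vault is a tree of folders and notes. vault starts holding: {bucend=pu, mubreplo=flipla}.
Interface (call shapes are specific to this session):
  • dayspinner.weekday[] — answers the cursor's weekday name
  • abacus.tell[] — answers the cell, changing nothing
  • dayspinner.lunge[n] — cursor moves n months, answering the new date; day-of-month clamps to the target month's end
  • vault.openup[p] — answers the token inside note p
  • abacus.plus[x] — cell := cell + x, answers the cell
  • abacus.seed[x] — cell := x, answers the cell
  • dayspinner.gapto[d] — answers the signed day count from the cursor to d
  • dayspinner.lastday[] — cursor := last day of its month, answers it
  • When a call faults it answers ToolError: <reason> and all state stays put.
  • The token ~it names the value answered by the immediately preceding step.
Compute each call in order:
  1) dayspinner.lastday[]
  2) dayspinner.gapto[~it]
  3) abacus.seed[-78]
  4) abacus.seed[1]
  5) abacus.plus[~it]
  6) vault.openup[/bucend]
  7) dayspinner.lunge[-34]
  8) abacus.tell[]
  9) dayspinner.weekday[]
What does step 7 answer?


Answer: 1714-09-30

Derivation:
>> dayspinner.lastday()
<< 1717-07-31
>> dayspinner.gapto(~it)
<< 0
>> abacus.seed(-78)
<< -78
>> abacus.seed(1)
<< 1
>> abacus.plus(~it)
<< 2
>> vault.openup(/bucend)
<< pu
>> dayspinner.lunge(-34)
<< 1714-09-30
>> abacus.tell()
<< 2
>> dayspinner.weekday()
<< Sunday


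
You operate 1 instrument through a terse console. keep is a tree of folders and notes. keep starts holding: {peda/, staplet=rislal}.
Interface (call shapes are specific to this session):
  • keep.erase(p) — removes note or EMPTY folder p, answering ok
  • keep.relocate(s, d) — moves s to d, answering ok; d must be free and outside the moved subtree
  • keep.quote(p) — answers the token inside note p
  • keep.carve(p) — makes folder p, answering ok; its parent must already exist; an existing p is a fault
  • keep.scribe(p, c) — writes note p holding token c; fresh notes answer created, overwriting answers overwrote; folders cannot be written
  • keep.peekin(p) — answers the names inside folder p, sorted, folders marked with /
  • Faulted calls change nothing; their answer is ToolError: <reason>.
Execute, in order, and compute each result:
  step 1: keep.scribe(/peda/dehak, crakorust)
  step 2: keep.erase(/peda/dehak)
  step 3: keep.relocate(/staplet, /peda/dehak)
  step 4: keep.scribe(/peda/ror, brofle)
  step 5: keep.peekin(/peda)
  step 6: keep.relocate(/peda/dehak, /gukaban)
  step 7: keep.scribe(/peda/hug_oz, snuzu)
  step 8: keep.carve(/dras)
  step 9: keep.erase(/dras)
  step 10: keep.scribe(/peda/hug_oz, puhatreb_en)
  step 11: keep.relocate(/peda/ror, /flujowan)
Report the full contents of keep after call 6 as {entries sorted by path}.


I invoke keep.scribe with p: /peda/dehak, c: crakorust, yielding created.
Then keep.erase with p: /peda/dehak, yielding ok.
Now I run keep.relocate with s: /staplet, d: /peda/dehak, and see ok.
Next I call keep.scribe with p: /peda/ror, c: brofle, — result: created.
I try keep.peekin with p: /peda, and observe [dehak, ror].
Next I call keep.relocate with s: /peda/dehak, d: /gukaban, which returns ok.
I use keep.scribe with p: /peda/hug_oz, c: snuzu, → created.
I invoke keep.carve with p: /dras: ok.
Next I call keep.erase with p: /dras, and observe ok.
I run keep.scribe with p: /peda/hug_oz, c: puhatreb_en, and get overwrote.
Calling keep.relocate with s: /peda/ror, d: /flujowan, → ok.

Answer: {gukaban=rislal, peda/, peda/ror=brofle}


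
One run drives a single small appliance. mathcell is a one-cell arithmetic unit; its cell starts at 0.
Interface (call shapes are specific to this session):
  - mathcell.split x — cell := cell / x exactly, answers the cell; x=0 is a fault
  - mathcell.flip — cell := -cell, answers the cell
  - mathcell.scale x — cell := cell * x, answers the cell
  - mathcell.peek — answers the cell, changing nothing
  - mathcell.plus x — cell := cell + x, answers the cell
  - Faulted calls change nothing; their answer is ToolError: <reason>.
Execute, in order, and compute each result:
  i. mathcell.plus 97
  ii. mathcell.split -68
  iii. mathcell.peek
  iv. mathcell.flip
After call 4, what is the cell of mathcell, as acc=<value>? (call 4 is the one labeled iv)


Answer: acc=97/68

Derivation:
I call plus passing x: 97, and see 97.
Then split passing x: -68, — result: -97/68.
I run peek(), yielding -97/68.
I run flip, yielding 97/68.


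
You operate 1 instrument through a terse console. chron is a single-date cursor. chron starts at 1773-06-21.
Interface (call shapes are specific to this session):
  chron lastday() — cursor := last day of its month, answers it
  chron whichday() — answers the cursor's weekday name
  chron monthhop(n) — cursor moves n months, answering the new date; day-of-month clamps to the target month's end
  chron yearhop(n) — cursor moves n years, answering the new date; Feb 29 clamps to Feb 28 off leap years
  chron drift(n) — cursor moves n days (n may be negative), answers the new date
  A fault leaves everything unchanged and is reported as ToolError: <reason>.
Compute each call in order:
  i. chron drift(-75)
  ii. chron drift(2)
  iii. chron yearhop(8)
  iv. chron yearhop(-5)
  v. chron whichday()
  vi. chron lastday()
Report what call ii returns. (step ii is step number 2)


Step: chron drift[n→-75]
Result: 1773-04-07
Step: chron drift[n→2]
Result: 1773-04-09
Step: chron yearhop[n→8]
Result: 1781-04-09
Step: chron yearhop[n→-5]
Result: 1776-04-09
Step: chron whichday[]
Result: Tuesday
Step: chron lastday[]
Result: 1776-04-30

Answer: 1773-04-09


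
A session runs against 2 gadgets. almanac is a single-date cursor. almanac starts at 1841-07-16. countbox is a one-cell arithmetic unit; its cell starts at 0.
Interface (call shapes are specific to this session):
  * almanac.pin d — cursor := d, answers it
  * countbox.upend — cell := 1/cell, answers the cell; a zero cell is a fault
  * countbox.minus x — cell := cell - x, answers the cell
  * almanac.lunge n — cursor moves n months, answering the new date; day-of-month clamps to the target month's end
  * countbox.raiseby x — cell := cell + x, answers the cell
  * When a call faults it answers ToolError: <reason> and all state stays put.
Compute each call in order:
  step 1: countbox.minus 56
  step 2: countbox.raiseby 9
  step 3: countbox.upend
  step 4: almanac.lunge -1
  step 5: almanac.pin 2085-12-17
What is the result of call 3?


Answer: -1/47

Derivation:
I invoke countbox.minus with x='56', — result: -56.
Then countbox.raiseby with x='9', — result: -47.
Now I run countbox.upend, which returns -1/47.
Now I run almanac.lunge with n='-1', and see 1841-06-16.
I run almanac.pin with d='2085-12-17', yielding 2085-12-17.


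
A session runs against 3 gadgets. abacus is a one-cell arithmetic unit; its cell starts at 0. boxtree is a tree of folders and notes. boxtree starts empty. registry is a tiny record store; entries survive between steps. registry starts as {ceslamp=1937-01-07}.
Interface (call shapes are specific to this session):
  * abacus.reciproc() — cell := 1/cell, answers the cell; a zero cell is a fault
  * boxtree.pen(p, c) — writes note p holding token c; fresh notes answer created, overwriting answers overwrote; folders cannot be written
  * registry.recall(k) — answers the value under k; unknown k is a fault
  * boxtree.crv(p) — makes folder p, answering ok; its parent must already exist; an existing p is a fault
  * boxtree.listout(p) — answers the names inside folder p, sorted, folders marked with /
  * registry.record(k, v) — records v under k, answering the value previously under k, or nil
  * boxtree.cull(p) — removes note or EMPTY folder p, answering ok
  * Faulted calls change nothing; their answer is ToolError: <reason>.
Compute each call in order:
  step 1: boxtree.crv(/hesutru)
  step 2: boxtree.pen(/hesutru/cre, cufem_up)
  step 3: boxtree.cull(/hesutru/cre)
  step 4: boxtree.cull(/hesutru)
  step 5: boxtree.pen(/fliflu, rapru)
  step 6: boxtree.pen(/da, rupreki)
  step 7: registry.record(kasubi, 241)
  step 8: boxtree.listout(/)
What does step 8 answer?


Do: crv[p='/hesutru']
See: ok
Do: pen[p='/hesutru/cre'; c='cufem_up']
See: created
Do: cull[p='/hesutru/cre']
See: ok
Do: cull[p='/hesutru']
See: ok
Do: pen[p='/fliflu'; c='rapru']
See: created
Do: pen[p='/da'; c='rupreki']
See: created
Do: record[k='kasubi'; v='241']
See: nil
Do: listout[p='/']
See: [da, fliflu]

Answer: [da, fliflu]


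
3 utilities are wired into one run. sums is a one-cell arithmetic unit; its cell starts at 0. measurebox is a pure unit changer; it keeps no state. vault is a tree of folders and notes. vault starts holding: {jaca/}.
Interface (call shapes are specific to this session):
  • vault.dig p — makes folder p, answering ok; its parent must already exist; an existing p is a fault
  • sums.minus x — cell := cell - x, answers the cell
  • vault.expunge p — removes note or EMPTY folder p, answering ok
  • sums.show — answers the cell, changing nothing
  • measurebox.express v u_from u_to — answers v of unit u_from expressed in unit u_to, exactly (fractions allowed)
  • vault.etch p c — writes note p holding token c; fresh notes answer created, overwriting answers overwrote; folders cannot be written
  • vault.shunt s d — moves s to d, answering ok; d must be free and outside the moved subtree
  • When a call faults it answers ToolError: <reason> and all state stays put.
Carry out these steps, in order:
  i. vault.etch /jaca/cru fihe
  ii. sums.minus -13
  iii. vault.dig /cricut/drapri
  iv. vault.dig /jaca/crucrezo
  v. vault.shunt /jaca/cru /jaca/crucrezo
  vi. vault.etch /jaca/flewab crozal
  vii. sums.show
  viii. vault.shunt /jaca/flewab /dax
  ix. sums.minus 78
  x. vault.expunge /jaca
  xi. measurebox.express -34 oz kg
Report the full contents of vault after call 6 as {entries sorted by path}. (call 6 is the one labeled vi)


Answer: {jaca/, jaca/cru=fihe, jaca/crucrezo/, jaca/flewab=crozal}

Derivation:
> vault.etch /jaca/cru fihe
= created
> sums.minus -13
= 13
> vault.dig /cricut/drapri
= ToolError: no parent
> vault.dig /jaca/crucrezo
= ok
> vault.shunt /jaca/cru /jaca/crucrezo
= ToolError: exists
> vault.etch /jaca/flewab crozal
= created
> sums.show
= 13
> vault.shunt /jaca/flewab /dax
= ok
> sums.minus 78
= -65
> vault.expunge /jaca
= ToolError: not empty
> measurebox.express -34 oz kg
= -771107029/800000000


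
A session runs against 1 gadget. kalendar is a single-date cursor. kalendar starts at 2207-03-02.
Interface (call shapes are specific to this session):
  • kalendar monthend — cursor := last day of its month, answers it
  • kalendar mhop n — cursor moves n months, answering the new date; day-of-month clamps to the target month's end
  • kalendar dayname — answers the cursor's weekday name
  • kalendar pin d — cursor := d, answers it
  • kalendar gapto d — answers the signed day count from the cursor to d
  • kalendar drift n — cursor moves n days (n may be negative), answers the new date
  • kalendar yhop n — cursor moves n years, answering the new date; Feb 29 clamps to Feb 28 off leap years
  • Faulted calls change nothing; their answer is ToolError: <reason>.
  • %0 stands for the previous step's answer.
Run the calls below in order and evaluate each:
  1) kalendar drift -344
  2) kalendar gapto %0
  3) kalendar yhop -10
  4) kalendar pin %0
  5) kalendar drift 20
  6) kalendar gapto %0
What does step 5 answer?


// kalendar drift(n='-344') => 2206-03-23
// kalendar gapto(d='%0') => 0
// kalendar yhop(n='-10') => 2196-03-23
// kalendar pin(d='%0') => 2196-03-23
// kalendar drift(n='20') => 2196-04-12
// kalendar gapto(d='%0') => 0

Answer: 2196-04-12


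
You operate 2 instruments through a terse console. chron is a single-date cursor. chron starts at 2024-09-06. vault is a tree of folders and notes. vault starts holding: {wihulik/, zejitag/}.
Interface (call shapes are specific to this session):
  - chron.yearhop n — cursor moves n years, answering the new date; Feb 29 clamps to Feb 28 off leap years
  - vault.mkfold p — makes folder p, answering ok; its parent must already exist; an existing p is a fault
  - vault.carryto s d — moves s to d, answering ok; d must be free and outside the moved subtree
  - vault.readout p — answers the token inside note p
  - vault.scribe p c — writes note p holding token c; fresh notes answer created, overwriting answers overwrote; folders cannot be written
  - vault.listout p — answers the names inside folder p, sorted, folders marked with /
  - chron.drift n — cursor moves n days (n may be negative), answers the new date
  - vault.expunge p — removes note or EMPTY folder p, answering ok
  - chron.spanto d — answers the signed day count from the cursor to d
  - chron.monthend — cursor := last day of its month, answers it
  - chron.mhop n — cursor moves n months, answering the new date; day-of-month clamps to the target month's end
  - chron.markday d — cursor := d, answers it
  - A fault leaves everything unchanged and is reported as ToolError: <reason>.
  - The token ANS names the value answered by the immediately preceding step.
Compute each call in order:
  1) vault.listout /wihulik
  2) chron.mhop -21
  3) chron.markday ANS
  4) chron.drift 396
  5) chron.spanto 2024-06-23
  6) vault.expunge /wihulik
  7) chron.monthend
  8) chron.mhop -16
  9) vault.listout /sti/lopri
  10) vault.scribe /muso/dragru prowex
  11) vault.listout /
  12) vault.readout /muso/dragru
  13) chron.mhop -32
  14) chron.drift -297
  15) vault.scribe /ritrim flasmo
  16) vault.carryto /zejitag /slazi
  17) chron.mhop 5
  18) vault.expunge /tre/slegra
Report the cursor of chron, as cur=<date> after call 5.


Step: listout[/wihulik]
Result: []
Step: mhop[-21]
Result: 2022-12-06
Step: markday[ANS]
Result: 2022-12-06
Step: drift[396]
Result: 2024-01-06
Step: spanto[2024-06-23]
Result: 169
Step: expunge[/wihulik]
Result: ok
Step: monthend[]
Result: 2024-01-31
Step: mhop[-16]
Result: 2022-09-30
Step: listout[/sti/lopri]
Result: ToolError: not found
Step: scribe[/muso/dragru; prowex]
Result: ToolError: no parent
Step: listout[/]
Result: [zejitag/]
Step: readout[/muso/dragru]
Result: ToolError: not found
Step: mhop[-32]
Result: 2020-01-30
Step: drift[-297]
Result: 2019-04-08
Step: scribe[/ritrim; flasmo]
Result: created
Step: carryto[/zejitag; /slazi]
Result: ok
Step: mhop[5]
Result: 2019-09-08
Step: expunge[/tre/slegra]
Result: ToolError: not found

Answer: cur=2024-01-06


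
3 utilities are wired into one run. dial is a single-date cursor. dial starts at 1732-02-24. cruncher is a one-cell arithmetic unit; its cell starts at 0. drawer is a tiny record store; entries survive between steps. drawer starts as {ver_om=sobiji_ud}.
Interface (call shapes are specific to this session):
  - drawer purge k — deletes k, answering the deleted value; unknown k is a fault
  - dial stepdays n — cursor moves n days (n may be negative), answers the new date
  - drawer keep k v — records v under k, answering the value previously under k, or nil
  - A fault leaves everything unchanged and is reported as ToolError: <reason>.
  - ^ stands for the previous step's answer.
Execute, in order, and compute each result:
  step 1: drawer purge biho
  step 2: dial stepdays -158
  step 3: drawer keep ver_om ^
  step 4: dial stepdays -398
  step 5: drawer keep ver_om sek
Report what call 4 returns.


Answer: 1730-08-17

Derivation:
Act: drawer purge[k→biho]
Obs: ToolError: no such key biho
Act: dial stepdays[n→-158]
Obs: 1731-09-19
Act: drawer keep[k→ver_om; v→^]
Obs: sobiji_ud
Act: dial stepdays[n→-398]
Obs: 1730-08-17
Act: drawer keep[k→ver_om; v→sek]
Obs: 1731-09-19


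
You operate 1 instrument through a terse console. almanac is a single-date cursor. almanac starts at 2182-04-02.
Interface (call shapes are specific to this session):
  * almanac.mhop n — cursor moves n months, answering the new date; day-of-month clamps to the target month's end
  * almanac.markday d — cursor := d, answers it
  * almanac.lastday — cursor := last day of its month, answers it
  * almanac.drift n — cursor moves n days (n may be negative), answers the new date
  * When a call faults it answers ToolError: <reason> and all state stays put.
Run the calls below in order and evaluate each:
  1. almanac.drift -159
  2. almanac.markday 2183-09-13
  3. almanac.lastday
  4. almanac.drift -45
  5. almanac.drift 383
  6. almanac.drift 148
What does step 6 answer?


Calling drift with n='-159', — result: 2181-10-25.
Now I run markday with d='2183-09-13', → 2183-09-13.
I call lastday, giving 2183-09-30.
I try drift with n='-45': 2183-08-16.
Next I call drift with n='383', yielding 2184-09-02.
I try drift with n='148', and observe 2185-01-28.

Answer: 2185-01-28


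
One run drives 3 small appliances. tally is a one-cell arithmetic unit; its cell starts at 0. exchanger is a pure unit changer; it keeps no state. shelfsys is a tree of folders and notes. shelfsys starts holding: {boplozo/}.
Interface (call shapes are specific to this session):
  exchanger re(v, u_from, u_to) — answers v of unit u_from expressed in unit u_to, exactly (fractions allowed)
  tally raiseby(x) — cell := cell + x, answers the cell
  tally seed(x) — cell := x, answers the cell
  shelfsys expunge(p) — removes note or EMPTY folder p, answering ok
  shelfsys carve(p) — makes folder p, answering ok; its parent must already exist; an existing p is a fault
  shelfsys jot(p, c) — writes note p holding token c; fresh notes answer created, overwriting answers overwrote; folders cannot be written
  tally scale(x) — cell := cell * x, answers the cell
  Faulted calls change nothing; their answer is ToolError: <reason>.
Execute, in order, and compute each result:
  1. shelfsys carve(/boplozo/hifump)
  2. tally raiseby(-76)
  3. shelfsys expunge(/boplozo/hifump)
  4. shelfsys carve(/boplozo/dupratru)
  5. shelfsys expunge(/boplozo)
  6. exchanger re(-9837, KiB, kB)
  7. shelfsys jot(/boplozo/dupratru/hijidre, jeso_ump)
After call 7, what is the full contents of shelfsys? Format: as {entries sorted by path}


Do: shelfsys carve[p: /boplozo/hifump]
See: ok
Do: tally raiseby[x: -76]
See: -76
Do: shelfsys expunge[p: /boplozo/hifump]
See: ok
Do: shelfsys carve[p: /boplozo/dupratru]
See: ok
Do: shelfsys expunge[p: /boplozo]
See: ToolError: not empty
Do: exchanger re[v: -9837; u_from: KiB; u_to: kB]
See: -1259136/125
Do: shelfsys jot[p: /boplozo/dupratru/hijidre; c: jeso_ump]
See: created

Answer: {boplozo/, boplozo/dupratru/, boplozo/dupratru/hijidre=jeso_ump}


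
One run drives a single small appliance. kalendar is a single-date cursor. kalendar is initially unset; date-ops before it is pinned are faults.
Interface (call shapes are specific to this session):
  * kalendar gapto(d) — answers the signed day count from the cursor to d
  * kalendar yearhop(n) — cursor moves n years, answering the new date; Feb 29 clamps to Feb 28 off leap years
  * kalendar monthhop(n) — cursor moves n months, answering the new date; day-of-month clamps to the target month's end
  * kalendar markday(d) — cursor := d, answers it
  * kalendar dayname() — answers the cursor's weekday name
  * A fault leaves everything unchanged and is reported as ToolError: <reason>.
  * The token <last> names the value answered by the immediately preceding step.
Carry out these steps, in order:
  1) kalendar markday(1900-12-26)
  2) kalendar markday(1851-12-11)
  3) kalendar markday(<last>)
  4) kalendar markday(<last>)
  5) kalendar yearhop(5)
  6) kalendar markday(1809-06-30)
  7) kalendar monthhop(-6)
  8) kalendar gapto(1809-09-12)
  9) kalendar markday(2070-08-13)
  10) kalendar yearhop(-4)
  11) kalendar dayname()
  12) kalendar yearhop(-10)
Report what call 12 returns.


> kalendar markday d=1900-12-26
[out] 1900-12-26
> kalendar markday d=1851-12-11
[out] 1851-12-11
> kalendar markday d=<last>
[out] 1851-12-11
> kalendar markday d=<last>
[out] 1851-12-11
> kalendar yearhop n=5
[out] 1856-12-11
> kalendar markday d=1809-06-30
[out] 1809-06-30
> kalendar monthhop n=-6
[out] 1808-12-30
> kalendar gapto d=1809-09-12
[out] 256
> kalendar markday d=2070-08-13
[out] 2070-08-13
> kalendar yearhop n=-4
[out] 2066-08-13
> kalendar dayname
[out] Friday
> kalendar yearhop n=-10
[out] 2056-08-13

Answer: 2056-08-13


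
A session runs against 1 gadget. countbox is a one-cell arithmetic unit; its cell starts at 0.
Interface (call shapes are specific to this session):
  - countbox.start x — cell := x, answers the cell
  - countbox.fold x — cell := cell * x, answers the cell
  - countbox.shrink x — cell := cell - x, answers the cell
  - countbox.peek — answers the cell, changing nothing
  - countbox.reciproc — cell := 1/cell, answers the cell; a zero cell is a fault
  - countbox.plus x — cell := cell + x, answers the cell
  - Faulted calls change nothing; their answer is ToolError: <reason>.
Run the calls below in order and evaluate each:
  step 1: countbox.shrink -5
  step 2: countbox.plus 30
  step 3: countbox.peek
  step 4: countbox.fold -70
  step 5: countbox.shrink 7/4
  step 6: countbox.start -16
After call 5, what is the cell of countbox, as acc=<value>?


I call countbox.shrink with -5: 5.
Calling countbox.plus with 30, and see 35.
Using countbox.peek, yielding 35.
I run countbox.fold with -70, which returns -2450.
Now I run countbox.shrink with 7/4, yielding -9807/4.
I use countbox.start with -16, giving -16.

Answer: acc=-9807/4


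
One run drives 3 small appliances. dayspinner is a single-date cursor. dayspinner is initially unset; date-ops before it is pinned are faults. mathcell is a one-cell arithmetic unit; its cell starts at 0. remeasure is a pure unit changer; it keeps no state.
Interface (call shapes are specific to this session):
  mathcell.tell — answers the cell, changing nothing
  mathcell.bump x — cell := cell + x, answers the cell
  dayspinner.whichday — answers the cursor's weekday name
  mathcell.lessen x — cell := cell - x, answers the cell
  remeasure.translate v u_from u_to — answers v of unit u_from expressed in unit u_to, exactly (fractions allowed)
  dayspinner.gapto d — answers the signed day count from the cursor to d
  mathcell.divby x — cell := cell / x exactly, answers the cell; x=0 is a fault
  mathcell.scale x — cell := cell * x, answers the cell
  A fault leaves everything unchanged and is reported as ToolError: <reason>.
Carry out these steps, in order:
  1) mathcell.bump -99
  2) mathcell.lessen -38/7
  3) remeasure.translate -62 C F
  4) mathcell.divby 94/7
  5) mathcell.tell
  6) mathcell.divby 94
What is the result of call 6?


CALL mathcell.bump[x→-99]
RET  -99
CALL mathcell.lessen[x→-38/7]
RET  -655/7
CALL remeasure.translate[v→-62; u_from→C; u_to→F]
RET  -398/5
CALL mathcell.divby[x→94/7]
RET  -655/94
CALL mathcell.tell[]
RET  -655/94
CALL mathcell.divby[x→94]
RET  -655/8836

Answer: -655/8836


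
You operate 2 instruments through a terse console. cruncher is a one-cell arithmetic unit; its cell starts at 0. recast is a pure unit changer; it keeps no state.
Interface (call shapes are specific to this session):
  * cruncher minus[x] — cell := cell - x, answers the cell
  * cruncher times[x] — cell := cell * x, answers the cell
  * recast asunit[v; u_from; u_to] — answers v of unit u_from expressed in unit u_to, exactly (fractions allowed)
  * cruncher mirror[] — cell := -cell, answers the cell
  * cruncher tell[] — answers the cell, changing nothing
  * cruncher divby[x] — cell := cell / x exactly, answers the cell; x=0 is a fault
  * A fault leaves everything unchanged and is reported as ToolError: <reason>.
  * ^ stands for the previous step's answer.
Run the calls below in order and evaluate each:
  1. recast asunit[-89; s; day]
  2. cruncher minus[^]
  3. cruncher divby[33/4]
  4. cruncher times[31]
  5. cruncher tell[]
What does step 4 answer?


Answer: 2759/712800

Derivation:
→ recast asunit(v→-89, u_from→s, u_to→day)
← -89/86400
→ cruncher minus(x→^)
← 89/86400
→ cruncher divby(x→33/4)
← 89/712800
→ cruncher times(x→31)
← 2759/712800
→ cruncher tell()
← 2759/712800


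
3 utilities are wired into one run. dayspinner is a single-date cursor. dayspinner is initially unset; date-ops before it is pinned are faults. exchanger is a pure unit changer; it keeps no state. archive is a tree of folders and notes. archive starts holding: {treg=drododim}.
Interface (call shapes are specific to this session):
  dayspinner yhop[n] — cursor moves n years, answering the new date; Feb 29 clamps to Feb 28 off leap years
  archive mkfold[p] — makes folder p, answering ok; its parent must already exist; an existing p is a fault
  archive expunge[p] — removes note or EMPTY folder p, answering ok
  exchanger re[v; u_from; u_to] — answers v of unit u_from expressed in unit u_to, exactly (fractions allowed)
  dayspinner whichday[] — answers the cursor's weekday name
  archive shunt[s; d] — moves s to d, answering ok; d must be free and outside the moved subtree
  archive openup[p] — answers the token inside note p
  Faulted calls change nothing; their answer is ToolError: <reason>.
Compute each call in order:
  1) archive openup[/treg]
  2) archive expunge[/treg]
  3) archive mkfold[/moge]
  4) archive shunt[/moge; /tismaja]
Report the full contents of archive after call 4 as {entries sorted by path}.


~$ archive openup p='/treg'
= drododim
~$ archive expunge p='/treg'
= ok
~$ archive mkfold p='/moge'
= ok
~$ archive shunt s='/moge' d='/tismaja'
= ok

Answer: {tismaja/}


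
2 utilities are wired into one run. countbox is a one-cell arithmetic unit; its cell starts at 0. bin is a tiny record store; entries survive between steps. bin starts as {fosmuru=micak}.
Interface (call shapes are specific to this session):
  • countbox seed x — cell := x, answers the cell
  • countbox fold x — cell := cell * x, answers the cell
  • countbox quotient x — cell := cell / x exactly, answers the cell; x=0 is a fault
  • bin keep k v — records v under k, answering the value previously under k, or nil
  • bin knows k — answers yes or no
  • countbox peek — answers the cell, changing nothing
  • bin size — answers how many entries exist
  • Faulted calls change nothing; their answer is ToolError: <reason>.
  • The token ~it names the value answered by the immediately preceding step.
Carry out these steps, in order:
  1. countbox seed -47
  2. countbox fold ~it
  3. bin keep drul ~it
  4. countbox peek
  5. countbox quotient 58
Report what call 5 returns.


% countbox seed x: -47
[out] -47
% countbox fold x: ~it
[out] 2209
% bin keep k: drul v: ~it
[out] nil
% countbox peek
[out] 2209
% countbox quotient x: 58
[out] 2209/58

Answer: 2209/58


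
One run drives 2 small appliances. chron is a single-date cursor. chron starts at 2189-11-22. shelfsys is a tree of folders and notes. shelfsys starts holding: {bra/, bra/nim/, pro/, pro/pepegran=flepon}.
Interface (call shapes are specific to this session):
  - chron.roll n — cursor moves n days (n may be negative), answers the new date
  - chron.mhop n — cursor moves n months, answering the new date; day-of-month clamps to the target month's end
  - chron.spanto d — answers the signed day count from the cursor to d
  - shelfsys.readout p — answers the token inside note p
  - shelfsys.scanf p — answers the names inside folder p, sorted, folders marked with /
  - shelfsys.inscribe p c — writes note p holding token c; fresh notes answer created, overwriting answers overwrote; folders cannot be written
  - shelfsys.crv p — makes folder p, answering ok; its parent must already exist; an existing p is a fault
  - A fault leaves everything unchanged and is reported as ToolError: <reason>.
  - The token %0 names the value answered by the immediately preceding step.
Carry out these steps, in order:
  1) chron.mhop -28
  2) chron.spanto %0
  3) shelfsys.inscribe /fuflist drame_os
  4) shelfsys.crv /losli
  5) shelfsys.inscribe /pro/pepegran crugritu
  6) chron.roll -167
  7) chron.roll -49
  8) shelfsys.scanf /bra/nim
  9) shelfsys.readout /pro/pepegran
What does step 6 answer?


Answer: 2187-02-05

Derivation:
// 1. mhop(-28) => 2187-07-22
// 2. spanto(%0) => 0
// 3. inscribe(/fuflist, drame_os) => created
// 4. crv(/losli) => ok
// 5. inscribe(/pro/pepegran, crugritu) => overwrote
// 6. roll(-167) => 2187-02-05
// 7. roll(-49) => 2186-12-18
// 8. scanf(/bra/nim) => []
// 9. readout(/pro/pepegran) => crugritu


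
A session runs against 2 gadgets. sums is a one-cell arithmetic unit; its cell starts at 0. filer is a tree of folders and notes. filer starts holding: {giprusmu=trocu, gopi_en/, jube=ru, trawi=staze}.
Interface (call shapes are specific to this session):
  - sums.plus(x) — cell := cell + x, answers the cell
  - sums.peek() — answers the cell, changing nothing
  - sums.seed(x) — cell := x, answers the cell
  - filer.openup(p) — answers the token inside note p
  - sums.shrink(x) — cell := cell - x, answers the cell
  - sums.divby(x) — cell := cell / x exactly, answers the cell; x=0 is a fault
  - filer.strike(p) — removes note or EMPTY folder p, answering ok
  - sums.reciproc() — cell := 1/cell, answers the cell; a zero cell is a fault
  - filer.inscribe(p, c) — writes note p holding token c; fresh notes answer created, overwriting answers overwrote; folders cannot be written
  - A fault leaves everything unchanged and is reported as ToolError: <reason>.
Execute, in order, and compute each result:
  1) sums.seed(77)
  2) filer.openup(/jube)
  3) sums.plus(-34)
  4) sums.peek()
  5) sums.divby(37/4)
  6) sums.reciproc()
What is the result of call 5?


Answer: 172/37

Derivation:
-> sums.seed(x→77)
<- 77
-> filer.openup(p→/jube)
<- ru
-> sums.plus(x→-34)
<- 43
-> sums.peek()
<- 43
-> sums.divby(x→37/4)
<- 172/37
-> sums.reciproc()
<- 37/172


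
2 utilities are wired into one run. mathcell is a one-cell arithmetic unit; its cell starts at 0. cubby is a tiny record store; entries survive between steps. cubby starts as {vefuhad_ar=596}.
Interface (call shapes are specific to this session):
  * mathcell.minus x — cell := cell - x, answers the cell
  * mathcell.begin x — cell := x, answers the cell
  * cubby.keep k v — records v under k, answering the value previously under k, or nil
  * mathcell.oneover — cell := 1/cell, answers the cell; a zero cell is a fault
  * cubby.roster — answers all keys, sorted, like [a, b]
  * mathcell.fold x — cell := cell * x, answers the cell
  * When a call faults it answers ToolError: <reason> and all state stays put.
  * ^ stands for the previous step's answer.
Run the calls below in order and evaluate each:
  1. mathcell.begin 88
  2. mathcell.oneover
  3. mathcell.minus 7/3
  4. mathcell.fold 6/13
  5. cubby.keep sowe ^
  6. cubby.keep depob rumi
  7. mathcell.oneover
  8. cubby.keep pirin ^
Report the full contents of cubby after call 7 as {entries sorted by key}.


→ begin(88)
← 88
→ oneover()
← 1/88
→ minus(7/3)
← -613/264
→ fold(6/13)
← -613/572
→ keep(sowe, ^)
← nil
→ keep(depob, rumi)
← nil
→ oneover()
← -572/613
→ keep(pirin, ^)
← nil

Answer: {depob=rumi, sowe=-613/572, vefuhad_ar=596}


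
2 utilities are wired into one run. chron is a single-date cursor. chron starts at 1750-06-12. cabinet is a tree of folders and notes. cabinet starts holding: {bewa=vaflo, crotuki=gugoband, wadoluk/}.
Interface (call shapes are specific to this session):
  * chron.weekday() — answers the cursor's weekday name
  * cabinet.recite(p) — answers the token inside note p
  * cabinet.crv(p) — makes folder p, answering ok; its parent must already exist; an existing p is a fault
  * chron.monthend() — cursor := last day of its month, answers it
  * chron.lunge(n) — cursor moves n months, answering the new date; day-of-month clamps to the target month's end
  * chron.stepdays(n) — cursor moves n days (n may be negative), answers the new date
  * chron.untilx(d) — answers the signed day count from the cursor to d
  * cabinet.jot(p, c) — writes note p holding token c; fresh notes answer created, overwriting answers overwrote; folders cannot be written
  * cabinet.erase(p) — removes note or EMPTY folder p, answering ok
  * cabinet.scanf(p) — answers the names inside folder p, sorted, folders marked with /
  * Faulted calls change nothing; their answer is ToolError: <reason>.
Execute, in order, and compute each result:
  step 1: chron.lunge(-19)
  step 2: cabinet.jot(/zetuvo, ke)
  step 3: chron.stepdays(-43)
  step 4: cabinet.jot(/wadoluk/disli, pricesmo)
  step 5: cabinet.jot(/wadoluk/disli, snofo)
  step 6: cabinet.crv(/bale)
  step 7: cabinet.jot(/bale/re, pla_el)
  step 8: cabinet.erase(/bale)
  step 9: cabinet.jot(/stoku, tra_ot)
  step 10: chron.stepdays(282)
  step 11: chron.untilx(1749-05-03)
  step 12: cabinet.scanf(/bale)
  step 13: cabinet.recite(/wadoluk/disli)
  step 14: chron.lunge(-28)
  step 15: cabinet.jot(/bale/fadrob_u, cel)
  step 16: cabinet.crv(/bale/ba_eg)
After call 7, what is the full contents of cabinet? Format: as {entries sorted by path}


I try chron.lunge(-19), and observe 1748-11-12.
I run cabinet.jot(/zetuvo, ke), which returns created.
Using chron.stepdays(-43), — result: 1748-09-30.
Invoking cabinet.jot(/wadoluk/disli, pricesmo), → created.
I run cabinet.jot(/wadoluk/disli, snofo), — result: overwrote.
Calling cabinet.crv(/bale), and observe ok.
I use cabinet.jot(/bale/re, pla_el), which returns created.
I invoke cabinet.erase(/bale), which returns ToolError: not empty.
Calling cabinet.jot(/stoku, tra_ot), giving created.
I call chron.stepdays(282), which returns 1749-07-09.
Calling chron.untilx(1749-05-03), and observe -67.
I invoke cabinet.scanf(/bale), and observe [re].
Calling cabinet.recite(/wadoluk/disli), giving snofo.
Calling chron.lunge(-28), giving 1747-03-09.
I call cabinet.jot(/bale/fadrob_u, cel), and get created.
Using cabinet.crv(/bale/ba_eg), → ok.

Answer: {bale/, bale/re=pla_el, bewa=vaflo, crotuki=gugoband, wadoluk/, wadoluk/disli=snofo, zetuvo=ke}


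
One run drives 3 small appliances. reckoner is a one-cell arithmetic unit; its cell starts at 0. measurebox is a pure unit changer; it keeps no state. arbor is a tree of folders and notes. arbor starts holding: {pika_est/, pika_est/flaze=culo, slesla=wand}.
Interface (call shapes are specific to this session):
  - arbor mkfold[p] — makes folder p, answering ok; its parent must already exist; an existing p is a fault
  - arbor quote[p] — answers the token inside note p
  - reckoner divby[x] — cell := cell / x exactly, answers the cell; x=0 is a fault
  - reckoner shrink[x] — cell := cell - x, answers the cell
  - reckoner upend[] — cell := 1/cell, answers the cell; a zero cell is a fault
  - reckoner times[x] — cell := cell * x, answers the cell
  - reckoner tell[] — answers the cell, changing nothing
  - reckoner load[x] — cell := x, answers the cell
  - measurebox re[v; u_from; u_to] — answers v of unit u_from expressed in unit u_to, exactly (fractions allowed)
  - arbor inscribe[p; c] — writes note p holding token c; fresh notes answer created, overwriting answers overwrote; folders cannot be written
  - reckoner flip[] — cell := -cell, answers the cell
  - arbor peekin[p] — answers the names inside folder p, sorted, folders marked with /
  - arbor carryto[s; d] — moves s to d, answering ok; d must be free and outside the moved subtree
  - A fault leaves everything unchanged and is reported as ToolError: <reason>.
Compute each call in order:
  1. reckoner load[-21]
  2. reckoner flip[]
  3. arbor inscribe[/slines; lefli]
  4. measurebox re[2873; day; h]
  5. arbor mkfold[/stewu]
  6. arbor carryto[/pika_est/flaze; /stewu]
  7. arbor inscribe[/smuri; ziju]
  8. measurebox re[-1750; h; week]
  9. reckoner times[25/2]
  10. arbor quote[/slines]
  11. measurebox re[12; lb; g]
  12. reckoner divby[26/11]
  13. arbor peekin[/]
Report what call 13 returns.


Answer: [pika_est/, slesla, slines, smuri, stewu/]

Derivation:
·→ reckoner load(x='-21')
·← -21
·→ reckoner flip()
·← 21
·→ arbor inscribe(p='/slines', c='lefli')
·← created
·→ measurebox re(v='2873', u_from='day', u_to='h')
·← 68952
·→ arbor mkfold(p='/stewu')
·← ok
·→ arbor carryto(s='/pika_est/flaze', d='/stewu')
·← ToolError: exists
·→ arbor inscribe(p='/smuri', c='ziju')
·← created
·→ measurebox re(v='-1750', u_from='h', u_to='week')
·← -125/12
·→ reckoner times(x='25/2')
·← 525/2
·→ arbor quote(p='/slines')
·← lefli
·→ measurebox re(v='12', u_from='lb', u_to='g')
·← 136077711/25000
·→ reckoner divby(x='26/11')
·← 5775/52
·→ arbor peekin(p='/')
·← [pika_est/, slesla, slines, smuri, stewu/]


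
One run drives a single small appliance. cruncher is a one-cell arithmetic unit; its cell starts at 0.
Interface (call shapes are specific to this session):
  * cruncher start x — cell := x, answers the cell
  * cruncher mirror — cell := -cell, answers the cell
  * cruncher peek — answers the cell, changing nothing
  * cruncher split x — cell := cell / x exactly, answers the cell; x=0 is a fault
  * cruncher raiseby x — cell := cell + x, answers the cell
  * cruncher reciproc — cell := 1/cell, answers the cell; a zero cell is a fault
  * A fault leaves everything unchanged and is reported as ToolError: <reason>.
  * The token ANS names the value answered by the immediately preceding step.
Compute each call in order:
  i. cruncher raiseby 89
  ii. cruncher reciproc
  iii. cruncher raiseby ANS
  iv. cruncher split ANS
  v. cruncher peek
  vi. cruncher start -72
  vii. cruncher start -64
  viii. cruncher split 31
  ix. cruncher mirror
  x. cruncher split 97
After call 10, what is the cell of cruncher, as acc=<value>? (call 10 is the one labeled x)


·→ cruncher raiseby(x=89)
·← 89
·→ cruncher reciproc()
·← 1/89
·→ cruncher raiseby(x=ANS)
·← 2/89
·→ cruncher split(x=ANS)
·← 1
·→ cruncher peek()
·← 1
·→ cruncher start(x=-72)
·← -72
·→ cruncher start(x=-64)
·← -64
·→ cruncher split(x=31)
·← -64/31
·→ cruncher mirror()
·← 64/31
·→ cruncher split(x=97)
·← 64/3007

Answer: acc=64/3007
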